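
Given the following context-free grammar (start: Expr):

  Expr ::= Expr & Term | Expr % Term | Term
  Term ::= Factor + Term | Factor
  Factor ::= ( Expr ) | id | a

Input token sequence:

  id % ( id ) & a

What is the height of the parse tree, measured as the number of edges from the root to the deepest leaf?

7

[Expr [Expr [Expr [Term [Factor id]]] % [Term [Factor ( [Expr [Term [Factor id]]] )]]] & [Term [Factor a]]]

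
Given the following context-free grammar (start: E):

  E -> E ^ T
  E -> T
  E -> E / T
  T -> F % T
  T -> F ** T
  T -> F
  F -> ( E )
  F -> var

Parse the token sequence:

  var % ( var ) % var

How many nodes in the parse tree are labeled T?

4

[E [T [F var] % [T [F ( [E [T [F var]]] )] % [T [F var]]]]]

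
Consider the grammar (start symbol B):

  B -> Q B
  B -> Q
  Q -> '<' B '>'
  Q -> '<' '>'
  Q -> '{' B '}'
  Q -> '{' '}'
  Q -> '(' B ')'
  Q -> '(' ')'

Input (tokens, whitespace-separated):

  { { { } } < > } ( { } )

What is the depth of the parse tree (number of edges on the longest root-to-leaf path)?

[B [Q { [B [Q { [B [Q { }]] }] [B [Q < >]]] }] [B [Q ( [B [Q { }]] )]]]

6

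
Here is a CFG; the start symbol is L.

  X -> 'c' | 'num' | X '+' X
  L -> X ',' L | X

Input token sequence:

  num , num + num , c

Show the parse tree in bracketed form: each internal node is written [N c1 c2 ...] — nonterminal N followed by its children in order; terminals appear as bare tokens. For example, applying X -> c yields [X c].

[L [X num] , [L [X [X num] + [X num]] , [L [X c]]]]

L
X , L
num , L
num , X , L
num , X + X , L
num , num + X , L
num , num + num , L
num , num + num , X
num , num + num , c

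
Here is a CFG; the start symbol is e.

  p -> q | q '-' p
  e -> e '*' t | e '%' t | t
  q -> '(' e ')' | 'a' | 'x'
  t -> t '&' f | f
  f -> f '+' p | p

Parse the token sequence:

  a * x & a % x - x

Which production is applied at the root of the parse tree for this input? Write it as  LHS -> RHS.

e -> e '%' t

[e [e [e [t [f [p [q a]]]]] * [t [t [f [p [q x]]]] & [f [p [q a]]]]] % [t [f [p [q x] - [p [q x]]]]]]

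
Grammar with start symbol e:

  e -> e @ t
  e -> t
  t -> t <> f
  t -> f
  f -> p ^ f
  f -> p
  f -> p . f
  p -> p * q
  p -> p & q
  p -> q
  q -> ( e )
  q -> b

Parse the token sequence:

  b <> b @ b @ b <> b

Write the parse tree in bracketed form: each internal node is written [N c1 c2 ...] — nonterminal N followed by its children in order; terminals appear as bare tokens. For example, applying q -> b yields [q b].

[e [e [e [t [t [f [p [q b]]]] <> [f [p [q b]]]]] @ [t [f [p [q b]]]]] @ [t [t [f [p [q b]]]] <> [f [p [q b]]]]]

e
e @ t
e @ t @ t
t @ t @ t
t <> f @ t @ t
f <> f @ t @ t
p <> f @ t @ t
q <> f @ t @ t
b <> f @ t @ t
b <> p @ t @ t
b <> q @ t @ t
b <> b @ t @ t
b <> b @ f @ t
b <> b @ p @ t
b <> b @ q @ t
b <> b @ b @ t
b <> b @ b @ t <> f
b <> b @ b @ f <> f
b <> b @ b @ p <> f
b <> b @ b @ q <> f
b <> b @ b @ b <> f
b <> b @ b @ b <> p
b <> b @ b @ b <> q
b <> b @ b @ b <> b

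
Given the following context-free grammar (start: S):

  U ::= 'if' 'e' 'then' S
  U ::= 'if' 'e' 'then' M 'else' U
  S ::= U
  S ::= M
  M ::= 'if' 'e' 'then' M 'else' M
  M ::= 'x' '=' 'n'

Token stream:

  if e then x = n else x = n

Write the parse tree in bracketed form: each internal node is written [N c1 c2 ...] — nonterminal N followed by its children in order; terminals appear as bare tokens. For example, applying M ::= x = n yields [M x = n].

[S [M if e then [M x = n] else [M x = n]]]

S
M
if e then M else M
if e then x = n else M
if e then x = n else x = n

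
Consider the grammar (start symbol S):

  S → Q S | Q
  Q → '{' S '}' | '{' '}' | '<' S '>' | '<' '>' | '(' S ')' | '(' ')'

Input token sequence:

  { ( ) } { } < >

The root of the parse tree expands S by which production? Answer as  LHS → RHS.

S → Q S

[S [Q { [S [Q ( )]] }] [S [Q { }] [S [Q < >]]]]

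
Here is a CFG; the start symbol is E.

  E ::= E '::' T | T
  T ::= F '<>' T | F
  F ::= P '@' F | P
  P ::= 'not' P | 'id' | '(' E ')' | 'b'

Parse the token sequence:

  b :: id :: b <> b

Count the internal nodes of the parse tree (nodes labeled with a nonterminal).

[E [E [E [T [F [P b]]]] :: [T [F [P id]]]] :: [T [F [P b]] <> [T [F [P b]]]]]

15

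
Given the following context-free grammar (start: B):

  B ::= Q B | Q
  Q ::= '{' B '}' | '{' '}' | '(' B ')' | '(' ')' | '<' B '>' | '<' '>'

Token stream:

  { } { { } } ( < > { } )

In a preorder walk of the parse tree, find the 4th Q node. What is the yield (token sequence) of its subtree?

[B [Q { }] [B [Q { [B [Q { }]] }] [B [Q ( [B [Q < >] [B [Q { }]]] )]]]]

( < > { } )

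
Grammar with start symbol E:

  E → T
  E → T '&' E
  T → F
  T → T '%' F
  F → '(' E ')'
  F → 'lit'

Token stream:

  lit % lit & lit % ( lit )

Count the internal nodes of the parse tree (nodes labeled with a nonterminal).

[E [T [T [F lit]] % [F lit]] & [E [T [T [F lit]] % [F ( [E [T [F lit]]] )]]]]

13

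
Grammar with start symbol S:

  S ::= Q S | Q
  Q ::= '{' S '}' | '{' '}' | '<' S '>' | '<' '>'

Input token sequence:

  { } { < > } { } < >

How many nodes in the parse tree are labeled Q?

[S [Q { }] [S [Q { [S [Q < >]] }] [S [Q { }] [S [Q < >]]]]]

5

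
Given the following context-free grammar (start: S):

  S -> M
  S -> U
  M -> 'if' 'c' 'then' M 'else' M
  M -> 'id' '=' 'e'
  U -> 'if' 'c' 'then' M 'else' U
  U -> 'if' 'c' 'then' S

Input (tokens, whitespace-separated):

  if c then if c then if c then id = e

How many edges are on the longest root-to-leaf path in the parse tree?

8

[S [U if c then [S [U if c then [S [U if c then [S [M id = e]]]]]]]]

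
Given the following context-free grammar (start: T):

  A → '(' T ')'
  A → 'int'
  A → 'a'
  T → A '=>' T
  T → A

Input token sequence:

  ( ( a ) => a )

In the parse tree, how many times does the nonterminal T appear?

4

[T [A ( [T [A ( [T [A a]] )] => [T [A a]]] )]]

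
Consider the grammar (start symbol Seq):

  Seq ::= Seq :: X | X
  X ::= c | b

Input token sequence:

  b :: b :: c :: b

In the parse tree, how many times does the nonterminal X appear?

4

[Seq [Seq [Seq [Seq [X b]] :: [X b]] :: [X c]] :: [X b]]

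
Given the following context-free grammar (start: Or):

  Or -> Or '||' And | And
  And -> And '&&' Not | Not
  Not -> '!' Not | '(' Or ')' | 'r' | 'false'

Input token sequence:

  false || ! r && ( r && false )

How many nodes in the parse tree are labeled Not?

[Or [Or [And [Not false]]] || [And [And [Not ! [Not r]]] && [Not ( [Or [And [And [Not r]] && [Not false]]] )]]]

6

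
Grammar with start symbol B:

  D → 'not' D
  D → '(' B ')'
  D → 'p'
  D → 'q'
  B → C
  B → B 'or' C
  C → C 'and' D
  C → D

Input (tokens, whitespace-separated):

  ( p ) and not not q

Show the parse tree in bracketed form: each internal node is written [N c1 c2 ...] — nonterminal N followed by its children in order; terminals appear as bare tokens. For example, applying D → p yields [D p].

[B [C [C [D ( [B [C [D p]]] )]] and [D not [D not [D q]]]]]

B
C
C and D
D and D
( B ) and D
( C ) and D
( D ) and D
( p ) and D
( p ) and not D
( p ) and not not D
( p ) and not not q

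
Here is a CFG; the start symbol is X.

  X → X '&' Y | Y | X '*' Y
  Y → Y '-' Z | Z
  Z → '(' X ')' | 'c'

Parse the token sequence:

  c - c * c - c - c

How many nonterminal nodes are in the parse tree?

[X [X [Y [Y [Z c]] - [Z c]]] * [Y [Y [Y [Z c]] - [Z c]] - [Z c]]]

12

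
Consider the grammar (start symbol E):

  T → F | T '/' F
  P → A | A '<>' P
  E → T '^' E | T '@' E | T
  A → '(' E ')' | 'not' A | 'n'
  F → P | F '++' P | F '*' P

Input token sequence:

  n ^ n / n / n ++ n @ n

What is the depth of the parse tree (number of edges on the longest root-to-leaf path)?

8

[E [T [F [P [A n]]]] ^ [E [T [T [T [F [P [A n]]]] / [F [P [A n]]]] / [F [F [P [A n]]] ++ [P [A n]]]] @ [E [T [F [P [A n]]]]]]]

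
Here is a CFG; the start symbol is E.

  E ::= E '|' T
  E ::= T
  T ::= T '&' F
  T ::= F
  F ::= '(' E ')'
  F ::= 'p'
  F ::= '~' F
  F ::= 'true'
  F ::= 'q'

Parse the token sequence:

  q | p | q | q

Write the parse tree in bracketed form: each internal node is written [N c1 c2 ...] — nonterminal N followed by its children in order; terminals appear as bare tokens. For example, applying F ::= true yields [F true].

E
E | T
E | T | T
E | T | T | T
T | T | T | T
F | T | T | T
q | T | T | T
q | F | T | T
q | p | T | T
q | p | F | T
q | p | q | T
q | p | q | F
q | p | q | q

[E [E [E [E [T [F q]]] | [T [F p]]] | [T [F q]]] | [T [F q]]]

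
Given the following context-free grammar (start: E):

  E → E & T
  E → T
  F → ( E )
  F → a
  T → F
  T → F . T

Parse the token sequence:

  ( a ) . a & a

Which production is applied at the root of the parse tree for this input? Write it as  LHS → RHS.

[E [E [T [F ( [E [T [F a]]] )] . [T [F a]]]] & [T [F a]]]

E → E & T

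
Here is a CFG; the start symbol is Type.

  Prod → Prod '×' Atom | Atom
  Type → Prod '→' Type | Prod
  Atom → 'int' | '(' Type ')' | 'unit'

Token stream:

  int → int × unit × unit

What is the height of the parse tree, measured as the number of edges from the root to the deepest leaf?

[Type [Prod [Atom int]] → [Type [Prod [Prod [Prod [Atom int]] × [Atom unit]] × [Atom unit]]]]

6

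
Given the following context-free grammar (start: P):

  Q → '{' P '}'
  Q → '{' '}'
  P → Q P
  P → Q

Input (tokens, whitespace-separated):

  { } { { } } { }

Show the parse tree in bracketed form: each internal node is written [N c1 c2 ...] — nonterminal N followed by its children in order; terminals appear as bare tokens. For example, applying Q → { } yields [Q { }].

P
Q P
{ } P
{ } Q P
{ } { P } P
{ } { Q } P
{ } { { } } P
{ } { { } } Q
{ } { { } } { }

[P [Q { }] [P [Q { [P [Q { }]] }] [P [Q { }]]]]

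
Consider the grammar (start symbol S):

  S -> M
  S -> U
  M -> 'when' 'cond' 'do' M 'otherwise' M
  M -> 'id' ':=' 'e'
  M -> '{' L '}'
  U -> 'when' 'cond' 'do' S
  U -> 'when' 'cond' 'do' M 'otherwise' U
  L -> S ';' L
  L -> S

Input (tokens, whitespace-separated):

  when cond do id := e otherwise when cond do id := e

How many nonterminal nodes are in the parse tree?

[S [U when cond do [M id := e] otherwise [U when cond do [S [M id := e]]]]]

6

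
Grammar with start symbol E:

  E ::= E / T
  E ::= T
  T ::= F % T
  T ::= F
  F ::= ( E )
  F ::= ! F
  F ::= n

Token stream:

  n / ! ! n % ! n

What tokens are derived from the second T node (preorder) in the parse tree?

[E [E [T [F n]]] / [T [F ! [F ! [F n]]] % [T [F ! [F n]]]]]

! ! n % ! n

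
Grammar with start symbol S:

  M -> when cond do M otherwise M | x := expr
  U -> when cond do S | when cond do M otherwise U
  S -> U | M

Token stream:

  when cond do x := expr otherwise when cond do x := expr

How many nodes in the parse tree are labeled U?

2

[S [U when cond do [M x := expr] otherwise [U when cond do [S [M x := expr]]]]]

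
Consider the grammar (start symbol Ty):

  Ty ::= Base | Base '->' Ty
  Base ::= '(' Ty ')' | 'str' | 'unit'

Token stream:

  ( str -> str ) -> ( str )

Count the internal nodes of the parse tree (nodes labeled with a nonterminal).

[Ty [Base ( [Ty [Base str] -> [Ty [Base str]]] )] -> [Ty [Base ( [Ty [Base str]] )]]]

10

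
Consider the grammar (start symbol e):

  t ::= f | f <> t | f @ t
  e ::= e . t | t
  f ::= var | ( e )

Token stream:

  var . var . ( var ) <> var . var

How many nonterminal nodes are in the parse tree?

17

[e [e [e [e [t [f var]]] . [t [f var]]] . [t [f ( [e [t [f var]]] )] <> [t [f var]]]] . [t [f var]]]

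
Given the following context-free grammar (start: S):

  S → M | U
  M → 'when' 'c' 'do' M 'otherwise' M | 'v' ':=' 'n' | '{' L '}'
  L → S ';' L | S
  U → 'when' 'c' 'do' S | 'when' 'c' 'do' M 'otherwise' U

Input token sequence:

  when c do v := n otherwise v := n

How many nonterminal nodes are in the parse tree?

[S [M when c do [M v := n] otherwise [M v := n]]]

4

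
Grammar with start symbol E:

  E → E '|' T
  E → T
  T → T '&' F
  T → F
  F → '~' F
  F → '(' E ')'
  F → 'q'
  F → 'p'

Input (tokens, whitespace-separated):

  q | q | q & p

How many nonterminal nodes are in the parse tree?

[E [E [E [T [F q]]] | [T [F q]]] | [T [T [F q]] & [F p]]]

11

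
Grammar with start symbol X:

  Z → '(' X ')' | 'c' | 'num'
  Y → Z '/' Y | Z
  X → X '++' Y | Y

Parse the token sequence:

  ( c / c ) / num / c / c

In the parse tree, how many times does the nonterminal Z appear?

[X [Y [Z ( [X [Y [Z c] / [Y [Z c]]]] )] / [Y [Z num] / [Y [Z c] / [Y [Z c]]]]]]

6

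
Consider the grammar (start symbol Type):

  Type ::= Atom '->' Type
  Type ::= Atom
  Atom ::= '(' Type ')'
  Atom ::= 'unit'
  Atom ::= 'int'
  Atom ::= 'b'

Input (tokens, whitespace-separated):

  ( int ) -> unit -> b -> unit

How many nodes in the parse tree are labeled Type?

5

[Type [Atom ( [Type [Atom int]] )] -> [Type [Atom unit] -> [Type [Atom b] -> [Type [Atom unit]]]]]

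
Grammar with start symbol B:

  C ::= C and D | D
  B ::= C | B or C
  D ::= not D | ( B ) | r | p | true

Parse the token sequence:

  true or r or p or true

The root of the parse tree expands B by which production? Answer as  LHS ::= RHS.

B ::= B or C

[B [B [B [B [C [D true]]] or [C [D r]]] or [C [D p]]] or [C [D true]]]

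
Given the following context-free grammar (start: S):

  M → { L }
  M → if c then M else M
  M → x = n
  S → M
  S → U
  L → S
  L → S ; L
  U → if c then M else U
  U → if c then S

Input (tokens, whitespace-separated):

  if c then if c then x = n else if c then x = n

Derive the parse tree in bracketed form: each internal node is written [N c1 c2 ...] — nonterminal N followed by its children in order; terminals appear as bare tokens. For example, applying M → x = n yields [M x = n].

[S [U if c then [S [U if c then [M x = n] else [U if c then [S [M x = n]]]]]]]

S
U
if c then S
if c then U
if c then if c then M else U
if c then if c then x = n else U
if c then if c then x = n else if c then S
if c then if c then x = n else if c then M
if c then if c then x = n else if c then x = n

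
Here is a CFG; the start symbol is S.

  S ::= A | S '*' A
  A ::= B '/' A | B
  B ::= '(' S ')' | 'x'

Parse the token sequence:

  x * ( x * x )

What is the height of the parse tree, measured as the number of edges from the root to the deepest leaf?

7

[S [S [A [B x]]] * [A [B ( [S [S [A [B x]]] * [A [B x]]] )]]]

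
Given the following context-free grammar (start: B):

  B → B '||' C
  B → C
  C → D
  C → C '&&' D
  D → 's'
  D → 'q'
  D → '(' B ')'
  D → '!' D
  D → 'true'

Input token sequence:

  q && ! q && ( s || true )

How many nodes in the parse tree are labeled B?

[B [C [C [C [D q]] && [D ! [D q]]] && [D ( [B [B [C [D s]]] || [C [D true]]] )]]]

3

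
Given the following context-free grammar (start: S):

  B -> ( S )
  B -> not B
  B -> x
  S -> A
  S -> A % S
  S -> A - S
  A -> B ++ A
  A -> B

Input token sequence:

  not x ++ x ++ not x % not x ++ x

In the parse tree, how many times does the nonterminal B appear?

[S [A [B not [B x]] ++ [A [B x] ++ [A [B not [B x]]]]] % [S [A [B not [B x]] ++ [A [B x]]]]]

8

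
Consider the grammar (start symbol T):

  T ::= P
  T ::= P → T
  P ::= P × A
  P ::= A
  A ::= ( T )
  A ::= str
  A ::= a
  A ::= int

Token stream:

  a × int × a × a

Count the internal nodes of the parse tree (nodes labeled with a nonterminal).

[T [P [P [P [P [A a]] × [A int]] × [A a]] × [A a]]]

9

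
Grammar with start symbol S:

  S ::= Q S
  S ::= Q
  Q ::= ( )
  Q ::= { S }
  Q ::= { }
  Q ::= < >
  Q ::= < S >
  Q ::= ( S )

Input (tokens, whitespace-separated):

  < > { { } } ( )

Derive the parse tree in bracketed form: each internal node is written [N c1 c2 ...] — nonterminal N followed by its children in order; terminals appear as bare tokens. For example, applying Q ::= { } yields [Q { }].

[S [Q < >] [S [Q { [S [Q { }]] }] [S [Q ( )]]]]

S
Q S
< > S
< > Q S
< > { S } S
< > { Q } S
< > { { } } S
< > { { } } Q
< > { { } } ( )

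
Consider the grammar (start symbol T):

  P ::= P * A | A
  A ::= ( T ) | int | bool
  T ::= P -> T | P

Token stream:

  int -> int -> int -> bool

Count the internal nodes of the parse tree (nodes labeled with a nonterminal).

12

[T [P [A int]] -> [T [P [A int]] -> [T [P [A int]] -> [T [P [A bool]]]]]]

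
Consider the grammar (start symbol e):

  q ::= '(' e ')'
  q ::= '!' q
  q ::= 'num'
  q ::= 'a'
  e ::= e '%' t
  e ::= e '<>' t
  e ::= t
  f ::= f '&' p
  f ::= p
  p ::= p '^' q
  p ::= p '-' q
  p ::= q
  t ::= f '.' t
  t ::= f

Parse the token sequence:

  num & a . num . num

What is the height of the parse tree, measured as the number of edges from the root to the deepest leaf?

7

[e [t [f [f [p [q num]]] & [p [q a]]] . [t [f [p [q num]]] . [t [f [p [q num]]]]]]]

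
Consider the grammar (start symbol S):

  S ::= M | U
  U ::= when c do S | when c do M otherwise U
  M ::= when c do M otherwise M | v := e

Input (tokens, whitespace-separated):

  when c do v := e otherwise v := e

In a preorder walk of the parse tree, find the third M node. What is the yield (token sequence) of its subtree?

v := e

[S [M when c do [M v := e] otherwise [M v := e]]]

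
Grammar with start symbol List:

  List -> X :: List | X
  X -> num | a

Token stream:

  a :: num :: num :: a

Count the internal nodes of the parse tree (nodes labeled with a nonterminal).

[List [X a] :: [List [X num] :: [List [X num] :: [List [X a]]]]]

8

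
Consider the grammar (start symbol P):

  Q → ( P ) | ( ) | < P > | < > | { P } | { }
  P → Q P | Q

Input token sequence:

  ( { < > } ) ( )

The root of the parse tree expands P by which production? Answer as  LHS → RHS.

[P [Q ( [P [Q { [P [Q < >]] }]] )] [P [Q ( )]]]

P → Q P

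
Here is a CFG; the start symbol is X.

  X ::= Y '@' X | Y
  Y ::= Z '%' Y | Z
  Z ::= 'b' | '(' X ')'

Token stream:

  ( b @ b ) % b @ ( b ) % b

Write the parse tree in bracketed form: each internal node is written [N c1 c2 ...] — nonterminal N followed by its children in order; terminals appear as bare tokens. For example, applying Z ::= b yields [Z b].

X
Y @ X
Z % Y @ X
( X ) % Y @ X
( Y @ X ) % Y @ X
( Z @ X ) % Y @ X
( b @ X ) % Y @ X
( b @ Y ) % Y @ X
( b @ Z ) % Y @ X
( b @ b ) % Y @ X
( b @ b ) % Z @ X
( b @ b ) % b @ X
( b @ b ) % b @ Y
( b @ b ) % b @ Z % Y
( b @ b ) % b @ ( X ) % Y
( b @ b ) % b @ ( Y ) % Y
( b @ b ) % b @ ( Z ) % Y
( b @ b ) % b @ ( b ) % Y
( b @ b ) % b @ ( b ) % Z
( b @ b ) % b @ ( b ) % b

[X [Y [Z ( [X [Y [Z b]] @ [X [Y [Z b]]]] )] % [Y [Z b]]] @ [X [Y [Z ( [X [Y [Z b]]] )] % [Y [Z b]]]]]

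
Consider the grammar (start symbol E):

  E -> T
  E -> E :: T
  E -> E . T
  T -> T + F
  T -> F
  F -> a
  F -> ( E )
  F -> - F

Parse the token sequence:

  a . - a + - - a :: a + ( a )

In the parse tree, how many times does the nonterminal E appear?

[E [E [E [T [F a]]] . [T [T [F - [F a]]] + [F - [F - [F a]]]]] :: [T [T [F a]] + [F ( [E [T [F a]]] )]]]

4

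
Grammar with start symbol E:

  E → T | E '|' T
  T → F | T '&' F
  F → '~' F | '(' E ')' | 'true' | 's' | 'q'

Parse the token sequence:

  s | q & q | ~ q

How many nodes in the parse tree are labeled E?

3

[E [E [E [T [F s]]] | [T [T [F q]] & [F q]]] | [T [F ~ [F q]]]]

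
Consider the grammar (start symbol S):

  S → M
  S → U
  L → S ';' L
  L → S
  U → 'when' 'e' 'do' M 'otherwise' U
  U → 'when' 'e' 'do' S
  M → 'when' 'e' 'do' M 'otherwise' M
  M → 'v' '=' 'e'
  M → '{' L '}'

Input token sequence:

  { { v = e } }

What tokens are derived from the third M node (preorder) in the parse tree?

[S [M { [L [S [M { [L [S [M v = e]]] }]]] }]]

v = e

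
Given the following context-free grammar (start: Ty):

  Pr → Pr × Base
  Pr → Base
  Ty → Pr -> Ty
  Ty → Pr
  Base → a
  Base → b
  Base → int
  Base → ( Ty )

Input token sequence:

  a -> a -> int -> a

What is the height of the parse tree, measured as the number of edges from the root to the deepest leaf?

6

[Ty [Pr [Base a]] -> [Ty [Pr [Base a]] -> [Ty [Pr [Base int]] -> [Ty [Pr [Base a]]]]]]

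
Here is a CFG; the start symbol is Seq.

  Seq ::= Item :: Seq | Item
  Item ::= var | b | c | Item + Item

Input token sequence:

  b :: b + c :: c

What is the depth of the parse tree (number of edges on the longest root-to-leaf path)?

4

[Seq [Item b] :: [Seq [Item [Item b] + [Item c]] :: [Seq [Item c]]]]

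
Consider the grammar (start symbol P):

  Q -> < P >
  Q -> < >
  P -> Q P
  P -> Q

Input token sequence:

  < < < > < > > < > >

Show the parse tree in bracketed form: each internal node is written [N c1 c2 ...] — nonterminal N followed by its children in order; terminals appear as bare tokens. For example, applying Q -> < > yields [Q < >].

P
Q
< P >
< Q P >
< < P > P >
< < Q P > P >
< < < > P > P >
< < < > Q > P >
< < < > < > > P >
< < < > < > > Q >
< < < > < > > < > >

[P [Q < [P [Q < [P [Q < >] [P [Q < >]]] >] [P [Q < >]]] >]]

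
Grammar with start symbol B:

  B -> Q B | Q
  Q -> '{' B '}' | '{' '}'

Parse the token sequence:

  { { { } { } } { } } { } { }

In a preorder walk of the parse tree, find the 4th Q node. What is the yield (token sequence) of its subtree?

{ }

[B [Q { [B [Q { [B [Q { }] [B [Q { }]]] }] [B [Q { }]]] }] [B [Q { }] [B [Q { }]]]]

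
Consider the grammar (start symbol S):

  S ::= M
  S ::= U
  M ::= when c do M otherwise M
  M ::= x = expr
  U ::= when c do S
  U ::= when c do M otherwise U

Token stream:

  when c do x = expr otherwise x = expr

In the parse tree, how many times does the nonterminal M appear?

3

[S [M when c do [M x = expr] otherwise [M x = expr]]]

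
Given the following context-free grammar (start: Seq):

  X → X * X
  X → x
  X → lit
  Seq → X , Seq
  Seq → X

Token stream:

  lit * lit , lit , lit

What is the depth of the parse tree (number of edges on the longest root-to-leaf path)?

4

[Seq [X [X lit] * [X lit]] , [Seq [X lit] , [Seq [X lit]]]]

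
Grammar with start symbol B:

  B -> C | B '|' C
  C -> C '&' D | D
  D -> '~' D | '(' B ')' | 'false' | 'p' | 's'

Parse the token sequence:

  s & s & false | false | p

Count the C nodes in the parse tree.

5

[B [B [B [C [C [C [D s]] & [D s]] & [D false]]] | [C [D false]]] | [C [D p]]]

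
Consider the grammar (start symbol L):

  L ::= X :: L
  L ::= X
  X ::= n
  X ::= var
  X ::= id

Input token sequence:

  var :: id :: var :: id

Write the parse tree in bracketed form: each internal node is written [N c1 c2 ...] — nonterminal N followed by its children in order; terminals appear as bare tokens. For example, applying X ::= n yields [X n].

L
X :: L
var :: L
var :: X :: L
var :: id :: L
var :: id :: X :: L
var :: id :: var :: L
var :: id :: var :: X
var :: id :: var :: id

[L [X var] :: [L [X id] :: [L [X var] :: [L [X id]]]]]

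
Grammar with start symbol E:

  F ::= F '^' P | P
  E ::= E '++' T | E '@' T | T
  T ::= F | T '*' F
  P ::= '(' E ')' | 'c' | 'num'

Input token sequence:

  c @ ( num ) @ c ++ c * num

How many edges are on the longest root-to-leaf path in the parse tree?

10

[E [E [E [E [T [F [P c]]]] @ [T [F [P ( [E [T [F [P num]]]] )]]]] @ [T [F [P c]]]] ++ [T [T [F [P c]]] * [F [P num]]]]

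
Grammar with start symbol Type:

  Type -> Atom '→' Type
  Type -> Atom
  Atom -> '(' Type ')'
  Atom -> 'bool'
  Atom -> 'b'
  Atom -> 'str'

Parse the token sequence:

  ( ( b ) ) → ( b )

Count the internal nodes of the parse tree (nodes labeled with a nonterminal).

[Type [Atom ( [Type [Atom ( [Type [Atom b]] )]] )] → [Type [Atom ( [Type [Atom b]] )]]]

10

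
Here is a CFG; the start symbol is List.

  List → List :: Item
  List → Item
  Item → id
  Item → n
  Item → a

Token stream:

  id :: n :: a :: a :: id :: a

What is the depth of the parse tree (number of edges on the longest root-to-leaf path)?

[List [List [List [List [List [List [Item id]] :: [Item n]] :: [Item a]] :: [Item a]] :: [Item id]] :: [Item a]]

7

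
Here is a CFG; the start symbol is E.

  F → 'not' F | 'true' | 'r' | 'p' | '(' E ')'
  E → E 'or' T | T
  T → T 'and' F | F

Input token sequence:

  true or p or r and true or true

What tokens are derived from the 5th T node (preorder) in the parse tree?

true

[E [E [E [E [T [F true]]] or [T [F p]]] or [T [T [F r]] and [F true]]] or [T [F true]]]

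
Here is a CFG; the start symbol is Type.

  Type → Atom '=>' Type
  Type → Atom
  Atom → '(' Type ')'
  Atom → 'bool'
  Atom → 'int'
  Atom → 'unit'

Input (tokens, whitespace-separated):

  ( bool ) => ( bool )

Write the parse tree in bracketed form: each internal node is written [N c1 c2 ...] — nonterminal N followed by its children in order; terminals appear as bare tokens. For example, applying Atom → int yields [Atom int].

[Type [Atom ( [Type [Atom bool]] )] => [Type [Atom ( [Type [Atom bool]] )]]]

Type
Atom => Type
( Type ) => Type
( Atom ) => Type
( bool ) => Type
( bool ) => Atom
( bool ) => ( Type )
( bool ) => ( Atom )
( bool ) => ( bool )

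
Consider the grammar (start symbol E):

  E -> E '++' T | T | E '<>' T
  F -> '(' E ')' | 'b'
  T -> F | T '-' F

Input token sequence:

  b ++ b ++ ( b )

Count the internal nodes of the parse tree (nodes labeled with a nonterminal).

12

[E [E [E [T [F b]]] ++ [T [F b]]] ++ [T [F ( [E [T [F b]]] )]]]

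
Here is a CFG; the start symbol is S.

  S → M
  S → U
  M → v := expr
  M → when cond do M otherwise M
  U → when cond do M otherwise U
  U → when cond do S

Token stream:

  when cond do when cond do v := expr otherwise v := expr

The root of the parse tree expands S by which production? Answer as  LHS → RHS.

S → U

[S [U when cond do [S [M when cond do [M v := expr] otherwise [M v := expr]]]]]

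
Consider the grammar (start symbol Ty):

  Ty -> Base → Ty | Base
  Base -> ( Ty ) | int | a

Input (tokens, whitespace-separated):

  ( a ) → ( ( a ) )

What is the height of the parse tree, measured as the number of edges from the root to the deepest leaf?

7

[Ty [Base ( [Ty [Base a]] )] → [Ty [Base ( [Ty [Base ( [Ty [Base a]] )]] )]]]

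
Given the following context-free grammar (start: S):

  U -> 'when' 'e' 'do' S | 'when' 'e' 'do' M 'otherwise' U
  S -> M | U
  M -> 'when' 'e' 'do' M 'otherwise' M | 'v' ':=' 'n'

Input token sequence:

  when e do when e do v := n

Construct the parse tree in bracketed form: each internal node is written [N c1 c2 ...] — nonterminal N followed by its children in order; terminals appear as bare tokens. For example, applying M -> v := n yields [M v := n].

[S [U when e do [S [U when e do [S [M v := n]]]]]]

S
U
when e do S
when e do U
when e do when e do S
when e do when e do M
when e do when e do v := n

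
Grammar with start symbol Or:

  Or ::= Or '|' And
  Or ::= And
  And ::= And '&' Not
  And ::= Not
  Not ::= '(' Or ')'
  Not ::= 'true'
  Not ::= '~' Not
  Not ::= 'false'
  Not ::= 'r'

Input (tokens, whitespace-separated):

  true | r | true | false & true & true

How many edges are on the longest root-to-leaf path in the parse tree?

6

[Or [Or [Or [Or [And [Not true]]] | [And [Not r]]] | [And [Not true]]] | [And [And [And [Not false]] & [Not true]] & [Not true]]]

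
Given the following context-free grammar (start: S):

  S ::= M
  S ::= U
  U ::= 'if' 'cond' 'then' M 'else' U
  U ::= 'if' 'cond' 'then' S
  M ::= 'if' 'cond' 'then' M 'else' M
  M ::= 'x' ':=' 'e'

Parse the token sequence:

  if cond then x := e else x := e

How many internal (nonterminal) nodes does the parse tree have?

4

[S [M if cond then [M x := e] else [M x := e]]]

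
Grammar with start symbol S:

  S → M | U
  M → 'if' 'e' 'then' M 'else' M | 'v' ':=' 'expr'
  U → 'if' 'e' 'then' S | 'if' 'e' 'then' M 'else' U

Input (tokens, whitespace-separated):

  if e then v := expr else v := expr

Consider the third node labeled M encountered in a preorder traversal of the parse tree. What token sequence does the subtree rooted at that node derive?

[S [M if e then [M v := expr] else [M v := expr]]]

v := expr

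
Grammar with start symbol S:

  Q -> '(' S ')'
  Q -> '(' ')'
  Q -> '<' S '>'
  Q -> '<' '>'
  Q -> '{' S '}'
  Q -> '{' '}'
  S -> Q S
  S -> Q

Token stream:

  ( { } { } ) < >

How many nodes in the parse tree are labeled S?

4

[S [Q ( [S [Q { }] [S [Q { }]]] )] [S [Q < >]]]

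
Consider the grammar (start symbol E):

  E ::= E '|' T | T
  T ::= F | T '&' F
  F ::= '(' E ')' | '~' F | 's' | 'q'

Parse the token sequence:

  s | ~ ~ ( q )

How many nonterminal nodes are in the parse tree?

[E [E [T [F s]]] | [T [F ~ [F ~ [F ( [E [T [F q]]] )]]]]]

11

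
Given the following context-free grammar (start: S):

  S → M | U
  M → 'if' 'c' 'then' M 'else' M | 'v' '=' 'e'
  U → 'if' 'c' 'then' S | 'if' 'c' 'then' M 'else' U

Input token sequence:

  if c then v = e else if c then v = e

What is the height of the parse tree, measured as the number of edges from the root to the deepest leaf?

[S [U if c then [M v = e] else [U if c then [S [M v = e]]]]]

5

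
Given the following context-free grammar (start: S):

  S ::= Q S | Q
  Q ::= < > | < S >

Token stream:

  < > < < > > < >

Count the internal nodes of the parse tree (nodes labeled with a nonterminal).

8

[S [Q < >] [S [Q < [S [Q < >]] >] [S [Q < >]]]]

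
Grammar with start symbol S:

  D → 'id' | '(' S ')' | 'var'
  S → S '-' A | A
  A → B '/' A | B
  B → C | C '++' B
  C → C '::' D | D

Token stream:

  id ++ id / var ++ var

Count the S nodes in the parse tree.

1

[S [A [B [C [D id]] ++ [B [C [D id]]]] / [A [B [C [D var]] ++ [B [C [D var]]]]]]]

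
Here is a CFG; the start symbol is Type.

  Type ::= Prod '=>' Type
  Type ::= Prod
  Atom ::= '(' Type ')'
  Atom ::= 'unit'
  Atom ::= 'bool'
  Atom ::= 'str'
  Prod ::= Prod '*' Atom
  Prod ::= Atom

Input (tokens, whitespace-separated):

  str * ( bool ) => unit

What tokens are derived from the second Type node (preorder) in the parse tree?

bool

[Type [Prod [Prod [Atom str]] * [Atom ( [Type [Prod [Atom bool]]] )]] => [Type [Prod [Atom unit]]]]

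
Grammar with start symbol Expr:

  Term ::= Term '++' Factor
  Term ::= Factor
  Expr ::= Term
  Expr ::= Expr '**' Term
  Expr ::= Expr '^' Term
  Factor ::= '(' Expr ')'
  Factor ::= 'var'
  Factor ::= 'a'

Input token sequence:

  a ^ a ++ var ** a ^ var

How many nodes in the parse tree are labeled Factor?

5

[Expr [Expr [Expr [Expr [Term [Factor a]]] ^ [Term [Term [Factor a]] ++ [Factor var]]] ** [Term [Factor a]]] ^ [Term [Factor var]]]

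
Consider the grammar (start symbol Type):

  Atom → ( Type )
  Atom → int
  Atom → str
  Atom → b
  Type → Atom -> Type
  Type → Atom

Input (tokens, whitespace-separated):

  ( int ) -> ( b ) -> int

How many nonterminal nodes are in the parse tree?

[Type [Atom ( [Type [Atom int]] )] -> [Type [Atom ( [Type [Atom b]] )] -> [Type [Atom int]]]]

10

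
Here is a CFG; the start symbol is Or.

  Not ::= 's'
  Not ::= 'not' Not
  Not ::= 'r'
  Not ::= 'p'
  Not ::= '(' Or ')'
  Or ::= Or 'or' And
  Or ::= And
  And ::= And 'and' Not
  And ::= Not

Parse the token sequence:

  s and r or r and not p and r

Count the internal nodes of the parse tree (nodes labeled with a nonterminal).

13

[Or [Or [And [And [Not s]] and [Not r]]] or [And [And [And [Not r]] and [Not not [Not p]]] and [Not r]]]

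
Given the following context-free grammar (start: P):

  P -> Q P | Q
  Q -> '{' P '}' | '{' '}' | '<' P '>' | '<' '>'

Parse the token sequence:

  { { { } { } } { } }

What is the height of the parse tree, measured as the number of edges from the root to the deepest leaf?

7

[P [Q { [P [Q { [P [Q { }] [P [Q { }]]] }] [P [Q { }]]] }]]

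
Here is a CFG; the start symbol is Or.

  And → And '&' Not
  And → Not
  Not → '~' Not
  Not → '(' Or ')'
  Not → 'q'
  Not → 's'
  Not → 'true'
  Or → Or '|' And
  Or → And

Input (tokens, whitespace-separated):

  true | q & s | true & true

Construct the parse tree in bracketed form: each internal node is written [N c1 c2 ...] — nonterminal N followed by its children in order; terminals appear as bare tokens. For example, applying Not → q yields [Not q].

Or
Or | And
Or | And | And
And | And | And
Not | And | And
true | And | And
true | And & Not | And
true | Not & Not | And
true | q & Not | And
true | q & s | And
true | q & s | And & Not
true | q & s | Not & Not
true | q & s | true & Not
true | q & s | true & true

[Or [Or [Or [And [Not true]]] | [And [And [Not q]] & [Not s]]] | [And [And [Not true]] & [Not true]]]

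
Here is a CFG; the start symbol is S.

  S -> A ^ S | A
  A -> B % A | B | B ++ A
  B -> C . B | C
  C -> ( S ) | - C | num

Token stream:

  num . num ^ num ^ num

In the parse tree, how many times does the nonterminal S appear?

3

[S [A [B [C num] . [B [C num]]]] ^ [S [A [B [C num]]] ^ [S [A [B [C num]]]]]]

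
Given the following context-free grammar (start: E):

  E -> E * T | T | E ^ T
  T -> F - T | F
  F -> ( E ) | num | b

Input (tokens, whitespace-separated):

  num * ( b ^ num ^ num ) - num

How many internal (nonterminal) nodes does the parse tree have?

[E [E [T [F num]]] * [T [F ( [E [E [E [T [F b]]] ^ [T [F num]]] ^ [T [F num]]] )] - [T [F num]]]]

17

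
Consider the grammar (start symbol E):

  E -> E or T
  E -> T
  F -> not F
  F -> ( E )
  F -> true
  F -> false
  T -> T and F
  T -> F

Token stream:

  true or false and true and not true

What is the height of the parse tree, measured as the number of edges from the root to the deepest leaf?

5

[E [E [T [F true]]] or [T [T [T [F false]] and [F true]] and [F not [F true]]]]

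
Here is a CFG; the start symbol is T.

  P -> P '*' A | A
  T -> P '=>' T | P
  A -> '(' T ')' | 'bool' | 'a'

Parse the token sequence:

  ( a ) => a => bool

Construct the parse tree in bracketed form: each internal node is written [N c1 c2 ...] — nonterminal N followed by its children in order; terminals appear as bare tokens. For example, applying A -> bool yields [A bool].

T
P => T
A => T
( T ) => T
( P ) => T
( A ) => T
( a ) => T
( a ) => P => T
( a ) => A => T
( a ) => a => T
( a ) => a => P
( a ) => a => A
( a ) => a => bool

[T [P [A ( [T [P [A a]]] )]] => [T [P [A a]] => [T [P [A bool]]]]]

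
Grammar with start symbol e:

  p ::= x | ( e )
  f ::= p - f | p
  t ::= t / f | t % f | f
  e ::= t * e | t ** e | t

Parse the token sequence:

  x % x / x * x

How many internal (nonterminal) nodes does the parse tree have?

[e [t [t [t [f [p x]]] % [f [p x]]] / [f [p x]]] * [e [t [f [p x]]]]]

14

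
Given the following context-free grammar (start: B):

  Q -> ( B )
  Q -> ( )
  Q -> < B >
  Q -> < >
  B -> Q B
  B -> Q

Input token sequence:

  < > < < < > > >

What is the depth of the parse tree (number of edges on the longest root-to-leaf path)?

[B [Q < >] [B [Q < [B [Q < [B [Q < >]] >]] >]]]

7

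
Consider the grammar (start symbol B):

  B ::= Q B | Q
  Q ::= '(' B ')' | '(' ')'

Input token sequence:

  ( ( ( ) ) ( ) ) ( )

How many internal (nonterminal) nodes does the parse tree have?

[B [Q ( [B [Q ( [B [Q ( )]] )] [B [Q ( )]]] )] [B [Q ( )]]]

10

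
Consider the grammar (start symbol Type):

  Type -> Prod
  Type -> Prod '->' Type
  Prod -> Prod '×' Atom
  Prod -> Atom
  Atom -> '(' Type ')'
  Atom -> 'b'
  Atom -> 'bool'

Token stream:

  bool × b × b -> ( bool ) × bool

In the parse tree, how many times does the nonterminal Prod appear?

6

[Type [Prod [Prod [Prod [Atom bool]] × [Atom b]] × [Atom b]] -> [Type [Prod [Prod [Atom ( [Type [Prod [Atom bool]]] )]] × [Atom bool]]]]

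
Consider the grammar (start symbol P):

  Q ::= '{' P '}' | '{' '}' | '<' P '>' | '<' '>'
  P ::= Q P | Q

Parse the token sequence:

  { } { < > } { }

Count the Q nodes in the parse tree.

[P [Q { }] [P [Q { [P [Q < >]] }] [P [Q { }]]]]

4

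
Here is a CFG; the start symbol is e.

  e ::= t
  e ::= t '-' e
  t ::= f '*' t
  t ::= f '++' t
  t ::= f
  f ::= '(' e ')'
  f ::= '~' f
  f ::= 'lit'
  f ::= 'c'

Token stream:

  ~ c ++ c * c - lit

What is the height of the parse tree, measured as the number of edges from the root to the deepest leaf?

[e [t [f ~ [f c]] ++ [t [f c] * [t [f c]]]] - [e [t [f lit]]]]

5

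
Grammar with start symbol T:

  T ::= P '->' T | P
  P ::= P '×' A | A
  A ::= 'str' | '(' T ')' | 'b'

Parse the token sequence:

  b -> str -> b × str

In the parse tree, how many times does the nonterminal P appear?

4

[T [P [A b]] -> [T [P [A str]] -> [T [P [P [A b]] × [A str]]]]]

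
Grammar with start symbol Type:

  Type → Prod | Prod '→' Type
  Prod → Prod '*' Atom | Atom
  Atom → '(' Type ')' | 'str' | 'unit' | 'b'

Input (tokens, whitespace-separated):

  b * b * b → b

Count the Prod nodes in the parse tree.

[Type [Prod [Prod [Prod [Atom b]] * [Atom b]] * [Atom b]] → [Type [Prod [Atom b]]]]

4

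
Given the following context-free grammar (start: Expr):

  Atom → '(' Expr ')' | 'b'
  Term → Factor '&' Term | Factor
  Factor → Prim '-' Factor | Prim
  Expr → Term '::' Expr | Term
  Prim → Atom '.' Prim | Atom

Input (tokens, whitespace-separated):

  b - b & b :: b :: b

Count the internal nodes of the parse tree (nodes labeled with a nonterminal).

[Expr [Term [Factor [Prim [Atom b]] - [Factor [Prim [Atom b]]]] & [Term [Factor [Prim [Atom b]]]]] :: [Expr [Term [Factor [Prim [Atom b]]]] :: [Expr [Term [Factor [Prim [Atom b]]]]]]]

22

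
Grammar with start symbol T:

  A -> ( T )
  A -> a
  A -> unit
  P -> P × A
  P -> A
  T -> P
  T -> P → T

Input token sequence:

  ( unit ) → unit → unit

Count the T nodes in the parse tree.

[T [P [A ( [T [P [A unit]]] )]] → [T [P [A unit]] → [T [P [A unit]]]]]

4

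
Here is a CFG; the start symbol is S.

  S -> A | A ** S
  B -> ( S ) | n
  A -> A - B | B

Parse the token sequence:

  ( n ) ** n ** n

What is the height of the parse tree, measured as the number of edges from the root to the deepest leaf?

6

[S [A [B ( [S [A [B n]]] )]] ** [S [A [B n]] ** [S [A [B n]]]]]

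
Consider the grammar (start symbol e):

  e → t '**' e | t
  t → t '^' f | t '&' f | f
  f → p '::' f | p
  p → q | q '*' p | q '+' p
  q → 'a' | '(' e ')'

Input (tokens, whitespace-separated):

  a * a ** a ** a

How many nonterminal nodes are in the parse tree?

17

[e [t [f [p [q a] * [p [q a]]]]] ** [e [t [f [p [q a]]]] ** [e [t [f [p [q a]]]]]]]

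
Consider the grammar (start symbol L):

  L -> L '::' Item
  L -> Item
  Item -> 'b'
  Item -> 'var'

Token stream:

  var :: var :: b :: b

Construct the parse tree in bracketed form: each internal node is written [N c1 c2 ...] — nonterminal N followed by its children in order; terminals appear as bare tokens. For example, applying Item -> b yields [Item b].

L
L :: Item
L :: Item :: Item
L :: Item :: Item :: Item
Item :: Item :: Item :: Item
var :: Item :: Item :: Item
var :: var :: Item :: Item
var :: var :: b :: Item
var :: var :: b :: b

[L [L [L [L [Item var]] :: [Item var]] :: [Item b]] :: [Item b]]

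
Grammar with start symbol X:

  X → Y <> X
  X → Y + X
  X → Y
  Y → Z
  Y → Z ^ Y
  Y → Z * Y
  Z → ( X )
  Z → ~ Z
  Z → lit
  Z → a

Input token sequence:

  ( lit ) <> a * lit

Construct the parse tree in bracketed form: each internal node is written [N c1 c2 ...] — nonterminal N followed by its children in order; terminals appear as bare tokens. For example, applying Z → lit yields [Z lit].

[X [Y [Z ( [X [Y [Z lit]]] )]] <> [X [Y [Z a] * [Y [Z lit]]]]]

X
Y <> X
Z <> X
( X ) <> X
( Y ) <> X
( Z ) <> X
( lit ) <> X
( lit ) <> Y
( lit ) <> Z * Y
( lit ) <> a * Y
( lit ) <> a * Z
( lit ) <> a * lit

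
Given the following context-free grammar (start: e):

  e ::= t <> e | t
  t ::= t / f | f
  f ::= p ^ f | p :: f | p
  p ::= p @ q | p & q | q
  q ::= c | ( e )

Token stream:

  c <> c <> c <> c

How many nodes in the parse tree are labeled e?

4

[e [t [f [p [q c]]]] <> [e [t [f [p [q c]]]] <> [e [t [f [p [q c]]]] <> [e [t [f [p [q c]]]]]]]]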